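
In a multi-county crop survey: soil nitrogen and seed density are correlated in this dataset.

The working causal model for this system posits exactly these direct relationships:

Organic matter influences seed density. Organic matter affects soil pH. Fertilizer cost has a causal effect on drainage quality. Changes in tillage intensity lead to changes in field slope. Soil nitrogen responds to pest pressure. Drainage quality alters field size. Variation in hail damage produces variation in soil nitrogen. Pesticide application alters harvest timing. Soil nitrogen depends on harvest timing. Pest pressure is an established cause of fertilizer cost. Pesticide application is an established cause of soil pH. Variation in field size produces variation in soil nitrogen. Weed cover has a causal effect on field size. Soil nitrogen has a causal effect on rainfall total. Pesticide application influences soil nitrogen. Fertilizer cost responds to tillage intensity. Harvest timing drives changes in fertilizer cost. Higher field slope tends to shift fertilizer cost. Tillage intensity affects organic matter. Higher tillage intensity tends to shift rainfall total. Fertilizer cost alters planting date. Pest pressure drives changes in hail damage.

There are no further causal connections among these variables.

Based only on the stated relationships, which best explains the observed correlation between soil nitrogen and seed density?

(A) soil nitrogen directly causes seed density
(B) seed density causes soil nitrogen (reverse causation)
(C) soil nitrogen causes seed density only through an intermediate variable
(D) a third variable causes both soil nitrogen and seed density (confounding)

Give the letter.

D

Tillage intensity causes soil nitrogen (tillage intensity → fertilizer cost → drainage quality → field size → soil nitrogen) and seed density (tillage intensity → organic matter → seed density) — a common cause creating the correlation.
There is no stated path from soil nitrogen to seed density or from seed density to soil nitrogen, so neither direct nor reverse causation applies.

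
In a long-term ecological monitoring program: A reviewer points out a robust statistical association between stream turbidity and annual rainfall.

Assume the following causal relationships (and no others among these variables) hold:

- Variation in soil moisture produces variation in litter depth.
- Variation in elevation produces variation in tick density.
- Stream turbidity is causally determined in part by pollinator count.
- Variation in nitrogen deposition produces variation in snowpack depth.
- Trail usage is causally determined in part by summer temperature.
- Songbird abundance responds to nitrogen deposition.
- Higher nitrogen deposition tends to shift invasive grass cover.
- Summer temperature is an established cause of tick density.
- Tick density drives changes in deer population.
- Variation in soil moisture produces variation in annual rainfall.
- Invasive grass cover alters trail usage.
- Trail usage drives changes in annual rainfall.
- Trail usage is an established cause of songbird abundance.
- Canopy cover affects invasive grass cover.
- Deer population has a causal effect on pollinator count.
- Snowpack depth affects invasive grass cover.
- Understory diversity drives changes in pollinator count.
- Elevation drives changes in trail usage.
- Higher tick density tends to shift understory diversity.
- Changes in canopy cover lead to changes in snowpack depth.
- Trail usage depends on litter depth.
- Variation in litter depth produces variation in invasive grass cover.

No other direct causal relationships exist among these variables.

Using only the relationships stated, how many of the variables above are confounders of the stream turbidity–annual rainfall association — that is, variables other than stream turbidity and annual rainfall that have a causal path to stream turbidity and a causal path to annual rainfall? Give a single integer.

The common causes are: elevation (to stream turbidity via elevation → tick density → understory diversity → pollinator count → stream turbidity; to annual rainfall via elevation → trail usage → annual rainfall); summer temperature (to stream turbidity via summer temperature → tick density → understory diversity → pollinator count → stream turbidity; to annual rainfall via summer temperature → trail usage → annual rainfall).
Every other variable lacks a causal path to at least one of stream turbidity and annual rainfall.

2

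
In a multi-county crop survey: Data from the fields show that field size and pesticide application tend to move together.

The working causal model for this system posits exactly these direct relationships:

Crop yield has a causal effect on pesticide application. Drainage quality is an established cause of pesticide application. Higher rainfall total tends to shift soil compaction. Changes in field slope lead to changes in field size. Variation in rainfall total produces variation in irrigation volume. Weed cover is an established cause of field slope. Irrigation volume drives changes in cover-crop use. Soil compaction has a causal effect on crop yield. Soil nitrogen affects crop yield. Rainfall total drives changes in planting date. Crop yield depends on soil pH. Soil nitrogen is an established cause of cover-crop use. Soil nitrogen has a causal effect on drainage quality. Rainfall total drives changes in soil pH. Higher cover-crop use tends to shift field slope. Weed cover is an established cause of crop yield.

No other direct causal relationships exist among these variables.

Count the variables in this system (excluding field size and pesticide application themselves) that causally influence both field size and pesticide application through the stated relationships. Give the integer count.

The common causes are: rainfall total (to field size via rainfall total → irrigation volume → cover-crop use → field slope → field size; to pesticide application via rainfall total → soil pH → crop yield → pesticide application); soil nitrogen (to field size via soil nitrogen → cover-crop use → field slope → field size; to pesticide application via soil nitrogen → crop yield → pesticide application); weed cover (to field size via weed cover → field slope → field size; to pesticide application via weed cover → crop yield → pesticide application).
Every other variable lacks a causal path to at least one of field size and pesticide application.

3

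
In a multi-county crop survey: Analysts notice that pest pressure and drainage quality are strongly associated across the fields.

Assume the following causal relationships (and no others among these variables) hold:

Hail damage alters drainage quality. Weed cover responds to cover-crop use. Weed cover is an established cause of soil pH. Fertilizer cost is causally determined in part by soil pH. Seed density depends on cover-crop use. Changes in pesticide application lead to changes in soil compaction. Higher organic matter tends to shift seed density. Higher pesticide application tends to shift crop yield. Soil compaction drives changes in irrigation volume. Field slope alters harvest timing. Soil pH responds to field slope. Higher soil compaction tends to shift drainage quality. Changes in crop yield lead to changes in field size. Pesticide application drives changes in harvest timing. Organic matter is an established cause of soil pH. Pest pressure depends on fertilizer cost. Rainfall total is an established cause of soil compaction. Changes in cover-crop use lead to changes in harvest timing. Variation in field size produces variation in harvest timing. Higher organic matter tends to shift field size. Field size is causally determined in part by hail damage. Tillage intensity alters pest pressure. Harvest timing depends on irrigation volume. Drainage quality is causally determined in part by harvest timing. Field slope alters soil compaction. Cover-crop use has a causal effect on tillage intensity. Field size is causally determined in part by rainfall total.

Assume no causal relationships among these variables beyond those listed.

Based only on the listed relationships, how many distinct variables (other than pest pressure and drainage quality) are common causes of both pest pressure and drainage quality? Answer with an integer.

The common causes are: cover-crop use (to pest pressure via cover-crop use → tillage intensity → pest pressure; to drainage quality via cover-crop use → harvest timing → drainage quality); field slope (to pest pressure via field slope → soil pH → fertilizer cost → pest pressure; to drainage quality via field slope → soil compaction → drainage quality); organic matter (to pest pressure via organic matter → soil pH → fertilizer cost → pest pressure; to drainage quality via organic matter → field size → harvest timing → drainage quality).
Every other variable lacks a causal path to at least one of pest pressure and drainage quality.

3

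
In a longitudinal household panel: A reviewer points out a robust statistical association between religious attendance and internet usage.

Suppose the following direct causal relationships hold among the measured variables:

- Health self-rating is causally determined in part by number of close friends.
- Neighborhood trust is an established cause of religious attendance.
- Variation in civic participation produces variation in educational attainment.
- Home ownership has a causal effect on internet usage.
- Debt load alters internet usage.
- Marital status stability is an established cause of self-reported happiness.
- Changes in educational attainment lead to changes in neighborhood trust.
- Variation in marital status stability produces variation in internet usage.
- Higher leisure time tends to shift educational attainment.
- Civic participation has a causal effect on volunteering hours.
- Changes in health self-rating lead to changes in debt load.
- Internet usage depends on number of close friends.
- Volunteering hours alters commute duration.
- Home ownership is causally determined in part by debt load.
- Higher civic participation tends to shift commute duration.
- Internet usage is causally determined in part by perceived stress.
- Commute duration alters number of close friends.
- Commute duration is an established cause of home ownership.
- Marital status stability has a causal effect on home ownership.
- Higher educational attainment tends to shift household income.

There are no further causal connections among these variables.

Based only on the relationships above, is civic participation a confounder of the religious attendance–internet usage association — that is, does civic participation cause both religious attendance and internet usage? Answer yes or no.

yes

Civic participation has a causal path to religious attendance (civic participation → educational attainment → neighborhood trust → religious attendance) and to internet usage (civic participation → commute duration → home ownership → internet usage), so it is a common cause of both — a confounder.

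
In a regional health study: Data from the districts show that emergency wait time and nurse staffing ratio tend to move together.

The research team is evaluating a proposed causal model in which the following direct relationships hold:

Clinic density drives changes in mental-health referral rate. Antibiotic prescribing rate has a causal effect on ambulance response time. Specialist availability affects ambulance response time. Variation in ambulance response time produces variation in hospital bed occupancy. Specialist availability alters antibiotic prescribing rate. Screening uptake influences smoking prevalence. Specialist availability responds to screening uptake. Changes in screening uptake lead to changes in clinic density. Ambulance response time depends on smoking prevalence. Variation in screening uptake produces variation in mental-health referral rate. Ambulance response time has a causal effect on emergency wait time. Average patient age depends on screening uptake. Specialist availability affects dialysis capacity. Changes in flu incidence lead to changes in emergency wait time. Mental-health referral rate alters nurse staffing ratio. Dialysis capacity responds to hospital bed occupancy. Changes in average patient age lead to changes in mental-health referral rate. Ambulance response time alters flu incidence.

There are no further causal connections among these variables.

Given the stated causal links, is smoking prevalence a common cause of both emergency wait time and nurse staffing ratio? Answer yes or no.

Smoking prevalence has no stated causal path to nurse staffing ratio. A confounder must cause both variables, so smoking prevalence does not qualify.

no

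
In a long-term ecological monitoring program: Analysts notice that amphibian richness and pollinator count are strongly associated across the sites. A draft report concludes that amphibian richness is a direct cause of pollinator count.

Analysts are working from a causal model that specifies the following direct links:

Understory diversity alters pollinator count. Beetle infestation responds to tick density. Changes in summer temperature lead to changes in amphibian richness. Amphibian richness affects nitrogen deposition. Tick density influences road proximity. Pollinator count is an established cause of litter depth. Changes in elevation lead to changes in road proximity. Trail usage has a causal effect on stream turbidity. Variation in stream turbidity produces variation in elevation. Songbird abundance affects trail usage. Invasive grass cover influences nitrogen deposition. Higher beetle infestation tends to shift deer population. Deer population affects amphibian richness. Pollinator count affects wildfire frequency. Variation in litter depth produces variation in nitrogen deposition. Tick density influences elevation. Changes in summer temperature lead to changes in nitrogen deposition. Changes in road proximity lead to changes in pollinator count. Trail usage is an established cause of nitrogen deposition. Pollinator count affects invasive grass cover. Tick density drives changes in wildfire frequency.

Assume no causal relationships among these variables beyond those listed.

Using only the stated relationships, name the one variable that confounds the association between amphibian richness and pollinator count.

tick density

Tick density has a causal path to amphibian richness (tick density → beetle infestation → deer population → amphibian richness) and a separate causal path to pollinator count (tick density → road proximity → pollinator count), so it is a common cause of both.
No stated relationship gives amphibian richness a causal route to pollinator count, so the correlation is explained by the shared upstream cause rather than a direct effect.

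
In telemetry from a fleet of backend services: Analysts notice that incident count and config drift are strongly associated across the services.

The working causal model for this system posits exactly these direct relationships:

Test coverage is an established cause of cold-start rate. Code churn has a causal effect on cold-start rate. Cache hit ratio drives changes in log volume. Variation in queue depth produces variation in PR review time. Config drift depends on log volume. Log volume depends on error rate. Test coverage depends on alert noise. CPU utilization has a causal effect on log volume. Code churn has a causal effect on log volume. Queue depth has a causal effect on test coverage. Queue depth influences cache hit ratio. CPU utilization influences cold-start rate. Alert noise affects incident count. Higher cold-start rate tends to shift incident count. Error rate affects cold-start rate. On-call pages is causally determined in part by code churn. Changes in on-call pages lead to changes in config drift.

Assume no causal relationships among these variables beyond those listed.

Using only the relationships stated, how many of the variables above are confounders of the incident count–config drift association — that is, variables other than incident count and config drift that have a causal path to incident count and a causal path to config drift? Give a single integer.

4

The common causes are: CPU utilization (to incident count via CPU utilization → cold-start rate → incident count; to config drift via CPU utilization → log volume → config drift); code churn (to incident count via code churn → cold-start rate → incident count; to config drift via code churn → on-call pages → config drift); error rate (to incident count via error rate → cold-start rate → incident count; to config drift via error rate → log volume → config drift); queue depth (to incident count via queue depth → test coverage → cold-start rate → incident count; to config drift via queue depth → cache hit ratio → log volume → config drift).
Every other variable lacks a causal path to at least one of incident count and config drift.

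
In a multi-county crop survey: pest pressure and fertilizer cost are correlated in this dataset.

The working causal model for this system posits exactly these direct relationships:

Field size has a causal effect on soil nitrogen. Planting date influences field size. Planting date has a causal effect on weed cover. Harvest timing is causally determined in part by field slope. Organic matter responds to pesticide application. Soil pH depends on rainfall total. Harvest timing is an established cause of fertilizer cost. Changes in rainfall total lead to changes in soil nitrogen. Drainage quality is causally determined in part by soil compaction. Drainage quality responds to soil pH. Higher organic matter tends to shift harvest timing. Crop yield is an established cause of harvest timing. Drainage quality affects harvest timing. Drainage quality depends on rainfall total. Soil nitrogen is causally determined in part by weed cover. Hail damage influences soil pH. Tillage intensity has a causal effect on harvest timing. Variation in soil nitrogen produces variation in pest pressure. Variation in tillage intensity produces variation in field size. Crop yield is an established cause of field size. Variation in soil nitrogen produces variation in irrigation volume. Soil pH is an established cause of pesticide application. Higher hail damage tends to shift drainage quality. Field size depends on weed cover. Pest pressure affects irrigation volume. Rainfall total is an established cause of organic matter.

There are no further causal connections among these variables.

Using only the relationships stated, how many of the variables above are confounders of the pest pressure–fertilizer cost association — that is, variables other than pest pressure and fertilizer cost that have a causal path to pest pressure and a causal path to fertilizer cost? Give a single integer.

The common causes are: crop yield (to pest pressure via crop yield → field size → soil nitrogen → pest pressure; to fertilizer cost via crop yield → harvest timing → fertilizer cost); rainfall total (to pest pressure via rainfall total → soil nitrogen → pest pressure; to fertilizer cost via rainfall total → drainage quality → harvest timing → fertilizer cost); tillage intensity (to pest pressure via tillage intensity → field size → soil nitrogen → pest pressure; to fertilizer cost via tillage intensity → harvest timing → fertilizer cost).
Every other variable lacks a causal path to at least one of pest pressure and fertilizer cost.

3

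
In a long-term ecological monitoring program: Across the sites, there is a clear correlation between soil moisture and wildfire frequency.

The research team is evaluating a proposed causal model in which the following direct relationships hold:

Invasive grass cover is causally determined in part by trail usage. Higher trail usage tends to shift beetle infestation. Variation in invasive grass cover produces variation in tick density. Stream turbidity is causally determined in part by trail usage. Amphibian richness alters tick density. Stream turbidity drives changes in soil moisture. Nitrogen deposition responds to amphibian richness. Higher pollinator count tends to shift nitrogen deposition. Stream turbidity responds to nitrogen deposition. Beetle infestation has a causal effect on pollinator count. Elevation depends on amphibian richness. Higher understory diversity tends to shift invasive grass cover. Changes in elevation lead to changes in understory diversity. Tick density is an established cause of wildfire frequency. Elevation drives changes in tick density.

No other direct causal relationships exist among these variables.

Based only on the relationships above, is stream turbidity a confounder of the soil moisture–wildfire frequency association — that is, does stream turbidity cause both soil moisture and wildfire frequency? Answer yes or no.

no

Stream turbidity has no stated causal path to wildfire frequency. A confounder must cause both variables, so stream turbidity does not qualify.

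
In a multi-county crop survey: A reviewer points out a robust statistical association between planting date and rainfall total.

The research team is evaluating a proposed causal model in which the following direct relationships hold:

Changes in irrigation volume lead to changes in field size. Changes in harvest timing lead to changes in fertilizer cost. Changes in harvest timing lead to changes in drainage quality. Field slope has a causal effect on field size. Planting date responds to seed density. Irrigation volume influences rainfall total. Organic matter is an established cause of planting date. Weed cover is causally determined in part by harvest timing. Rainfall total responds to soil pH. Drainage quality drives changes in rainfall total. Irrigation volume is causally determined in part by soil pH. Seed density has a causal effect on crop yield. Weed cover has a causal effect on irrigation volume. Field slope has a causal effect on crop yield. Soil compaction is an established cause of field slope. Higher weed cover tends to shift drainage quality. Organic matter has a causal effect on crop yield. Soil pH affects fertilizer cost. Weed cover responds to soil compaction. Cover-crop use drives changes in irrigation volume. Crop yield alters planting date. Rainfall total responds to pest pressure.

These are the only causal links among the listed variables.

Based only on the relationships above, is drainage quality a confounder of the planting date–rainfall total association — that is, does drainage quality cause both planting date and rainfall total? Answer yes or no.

Drainage quality has no stated causal path to planting date. A confounder must cause both variables, so drainage quality does not qualify.

no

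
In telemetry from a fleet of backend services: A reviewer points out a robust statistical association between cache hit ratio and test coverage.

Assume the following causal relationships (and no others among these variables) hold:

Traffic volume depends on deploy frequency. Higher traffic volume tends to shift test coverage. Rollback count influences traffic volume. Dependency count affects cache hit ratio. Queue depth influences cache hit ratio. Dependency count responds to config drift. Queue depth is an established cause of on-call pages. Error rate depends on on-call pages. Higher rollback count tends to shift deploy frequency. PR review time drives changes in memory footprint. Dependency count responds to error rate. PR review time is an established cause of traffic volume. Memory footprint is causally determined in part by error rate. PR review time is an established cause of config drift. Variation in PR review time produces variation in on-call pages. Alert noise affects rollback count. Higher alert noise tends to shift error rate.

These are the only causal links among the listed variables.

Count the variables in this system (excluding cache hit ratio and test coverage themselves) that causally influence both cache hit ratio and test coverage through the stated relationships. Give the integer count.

2

The common causes are: PR review time (to cache hit ratio via PR review time → config drift → dependency count → cache hit ratio; to test coverage via PR review time → traffic volume → test coverage); alert noise (to cache hit ratio via alert noise → error rate → dependency count → cache hit ratio; to test coverage via alert noise → rollback count → traffic volume → test coverage).
Every other variable lacks a causal path to at least one of cache hit ratio and test coverage.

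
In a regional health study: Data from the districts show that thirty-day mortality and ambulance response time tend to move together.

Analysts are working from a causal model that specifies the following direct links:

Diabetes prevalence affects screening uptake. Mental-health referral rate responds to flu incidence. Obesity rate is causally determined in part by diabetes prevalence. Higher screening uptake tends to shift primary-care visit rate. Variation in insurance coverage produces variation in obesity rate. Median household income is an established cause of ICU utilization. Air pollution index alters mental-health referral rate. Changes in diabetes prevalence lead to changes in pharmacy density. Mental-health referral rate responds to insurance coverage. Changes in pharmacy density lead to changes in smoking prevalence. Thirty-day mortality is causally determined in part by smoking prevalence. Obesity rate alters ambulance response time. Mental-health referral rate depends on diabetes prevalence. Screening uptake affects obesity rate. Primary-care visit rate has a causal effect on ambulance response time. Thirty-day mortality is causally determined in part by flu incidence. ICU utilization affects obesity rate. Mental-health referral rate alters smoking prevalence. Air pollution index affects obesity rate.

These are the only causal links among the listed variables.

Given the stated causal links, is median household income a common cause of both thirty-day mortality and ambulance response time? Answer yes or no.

no

Median household income has no stated causal path to thirty-day mortality. A confounder must cause both variables, so median household income does not qualify.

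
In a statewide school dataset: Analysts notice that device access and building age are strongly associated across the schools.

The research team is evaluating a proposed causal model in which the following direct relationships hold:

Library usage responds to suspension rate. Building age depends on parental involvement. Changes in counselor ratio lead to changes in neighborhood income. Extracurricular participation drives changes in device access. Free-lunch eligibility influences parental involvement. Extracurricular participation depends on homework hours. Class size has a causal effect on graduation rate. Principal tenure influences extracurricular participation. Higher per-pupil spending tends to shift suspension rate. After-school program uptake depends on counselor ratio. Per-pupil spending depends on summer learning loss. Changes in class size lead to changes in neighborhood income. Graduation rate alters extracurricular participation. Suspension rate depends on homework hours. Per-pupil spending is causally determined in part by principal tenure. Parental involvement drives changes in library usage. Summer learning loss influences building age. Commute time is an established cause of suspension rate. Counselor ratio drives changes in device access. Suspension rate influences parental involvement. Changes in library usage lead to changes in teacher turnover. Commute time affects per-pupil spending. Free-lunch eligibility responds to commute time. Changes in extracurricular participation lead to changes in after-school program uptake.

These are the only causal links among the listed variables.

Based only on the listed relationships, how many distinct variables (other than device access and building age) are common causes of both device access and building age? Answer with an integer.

2

The common causes are: homework hours (to device access via homework hours → extracurricular participation → device access; to building age via homework hours → suspension rate → parental involvement → building age); principal tenure (to device access via principal tenure → extracurricular participation → device access; to building age via principal tenure → per-pupil spending → suspension rate → parental involvement → building age).
Every other variable lacks a causal path to at least one of device access and building age.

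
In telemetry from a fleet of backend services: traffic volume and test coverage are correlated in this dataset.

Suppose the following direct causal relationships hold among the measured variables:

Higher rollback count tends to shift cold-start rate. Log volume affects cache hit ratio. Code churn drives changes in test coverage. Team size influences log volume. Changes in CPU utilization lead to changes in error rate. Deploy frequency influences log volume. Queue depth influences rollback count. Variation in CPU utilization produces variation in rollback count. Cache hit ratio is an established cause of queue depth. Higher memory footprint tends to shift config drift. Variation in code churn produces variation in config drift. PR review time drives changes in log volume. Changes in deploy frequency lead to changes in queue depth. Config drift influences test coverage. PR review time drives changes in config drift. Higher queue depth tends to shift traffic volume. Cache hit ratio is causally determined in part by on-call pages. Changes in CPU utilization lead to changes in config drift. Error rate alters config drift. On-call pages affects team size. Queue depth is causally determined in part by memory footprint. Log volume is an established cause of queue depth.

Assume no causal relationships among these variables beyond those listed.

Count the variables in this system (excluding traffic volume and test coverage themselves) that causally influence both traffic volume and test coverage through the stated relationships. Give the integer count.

The common causes are: PR review time (to traffic volume via PR review time → log volume → queue depth → traffic volume; to test coverage via PR review time → config drift → test coverage); memory footprint (to traffic volume via memory footprint → queue depth → traffic volume; to test coverage via memory footprint → config drift → test coverage).
Every other variable lacks a causal path to at least one of traffic volume and test coverage.

2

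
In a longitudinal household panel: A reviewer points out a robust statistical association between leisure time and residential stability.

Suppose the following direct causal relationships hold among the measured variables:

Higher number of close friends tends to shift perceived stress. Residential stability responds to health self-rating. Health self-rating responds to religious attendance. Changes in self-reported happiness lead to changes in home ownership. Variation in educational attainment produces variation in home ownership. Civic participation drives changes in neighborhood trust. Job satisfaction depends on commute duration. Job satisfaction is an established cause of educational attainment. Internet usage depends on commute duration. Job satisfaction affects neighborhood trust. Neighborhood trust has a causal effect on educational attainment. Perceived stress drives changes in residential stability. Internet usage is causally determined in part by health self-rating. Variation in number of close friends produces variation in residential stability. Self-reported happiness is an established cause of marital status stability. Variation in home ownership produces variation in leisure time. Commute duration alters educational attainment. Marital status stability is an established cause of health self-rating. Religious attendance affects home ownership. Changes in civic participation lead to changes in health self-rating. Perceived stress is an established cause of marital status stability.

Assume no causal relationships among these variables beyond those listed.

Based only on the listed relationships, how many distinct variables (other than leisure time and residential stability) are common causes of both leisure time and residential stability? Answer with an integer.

The common causes are: civic participation (to leisure time via civic participation → neighborhood trust → educational attainment → home ownership → leisure time; to residential stability via civic participation → health self-rating → residential stability); religious attendance (to leisure time via religious attendance → home ownership → leisure time; to residential stability via religious attendance → health self-rating → residential stability); self-reported happiness (to leisure time via self-reported happiness → home ownership → leisure time; to residential stability via self-reported happiness → marital status stability → health self-rating → residential stability).
Every other variable lacks a causal path to at least one of leisure time and residential stability.

3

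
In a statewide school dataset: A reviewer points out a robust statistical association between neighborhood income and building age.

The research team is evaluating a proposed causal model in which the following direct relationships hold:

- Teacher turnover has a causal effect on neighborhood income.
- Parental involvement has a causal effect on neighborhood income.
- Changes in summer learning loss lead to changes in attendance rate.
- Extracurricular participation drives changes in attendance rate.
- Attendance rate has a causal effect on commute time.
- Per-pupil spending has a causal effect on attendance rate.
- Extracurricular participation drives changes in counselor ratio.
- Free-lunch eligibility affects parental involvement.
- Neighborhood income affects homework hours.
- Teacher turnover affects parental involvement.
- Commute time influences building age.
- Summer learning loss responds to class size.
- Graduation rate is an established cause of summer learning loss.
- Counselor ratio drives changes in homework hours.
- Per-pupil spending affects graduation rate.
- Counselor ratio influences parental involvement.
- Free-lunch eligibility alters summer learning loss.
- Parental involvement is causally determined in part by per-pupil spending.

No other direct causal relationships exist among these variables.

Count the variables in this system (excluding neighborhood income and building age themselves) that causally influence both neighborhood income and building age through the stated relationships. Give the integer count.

The common causes are: extracurricular participation (to neighborhood income via extracurricular participation → counselor ratio → parental involvement → neighborhood income; to building age via extracurricular participation → attendance rate → commute time → building age); free-lunch eligibility (to neighborhood income via free-lunch eligibility → parental involvement → neighborhood income; to building age via free-lunch eligibility → summer learning loss → attendance rate → commute time → building age); per-pupil spending (to neighborhood income via per-pupil spending → parental involvement → neighborhood income; to building age via per-pupil spending → attendance rate → commute time → building age).
Every other variable lacks a causal path to at least one of neighborhood income and building age.

3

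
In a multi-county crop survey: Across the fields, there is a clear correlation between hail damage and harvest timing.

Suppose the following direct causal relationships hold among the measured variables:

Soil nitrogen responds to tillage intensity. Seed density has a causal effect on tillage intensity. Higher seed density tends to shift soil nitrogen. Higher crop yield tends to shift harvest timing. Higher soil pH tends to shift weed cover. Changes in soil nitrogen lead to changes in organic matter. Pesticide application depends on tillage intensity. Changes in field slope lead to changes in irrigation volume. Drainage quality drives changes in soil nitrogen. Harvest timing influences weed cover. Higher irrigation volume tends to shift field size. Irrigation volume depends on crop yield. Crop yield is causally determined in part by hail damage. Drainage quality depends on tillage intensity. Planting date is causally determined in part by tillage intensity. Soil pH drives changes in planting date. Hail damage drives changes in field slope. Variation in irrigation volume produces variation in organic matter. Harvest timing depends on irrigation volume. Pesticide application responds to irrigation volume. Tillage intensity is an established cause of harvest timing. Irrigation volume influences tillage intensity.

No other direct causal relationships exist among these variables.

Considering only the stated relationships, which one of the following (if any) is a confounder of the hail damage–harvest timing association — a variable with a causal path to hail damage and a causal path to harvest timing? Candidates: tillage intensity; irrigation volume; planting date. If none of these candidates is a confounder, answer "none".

None of the listed candidates has causal paths to both hail damage and harvest timing in the stated relationships, so none is a common cause.

none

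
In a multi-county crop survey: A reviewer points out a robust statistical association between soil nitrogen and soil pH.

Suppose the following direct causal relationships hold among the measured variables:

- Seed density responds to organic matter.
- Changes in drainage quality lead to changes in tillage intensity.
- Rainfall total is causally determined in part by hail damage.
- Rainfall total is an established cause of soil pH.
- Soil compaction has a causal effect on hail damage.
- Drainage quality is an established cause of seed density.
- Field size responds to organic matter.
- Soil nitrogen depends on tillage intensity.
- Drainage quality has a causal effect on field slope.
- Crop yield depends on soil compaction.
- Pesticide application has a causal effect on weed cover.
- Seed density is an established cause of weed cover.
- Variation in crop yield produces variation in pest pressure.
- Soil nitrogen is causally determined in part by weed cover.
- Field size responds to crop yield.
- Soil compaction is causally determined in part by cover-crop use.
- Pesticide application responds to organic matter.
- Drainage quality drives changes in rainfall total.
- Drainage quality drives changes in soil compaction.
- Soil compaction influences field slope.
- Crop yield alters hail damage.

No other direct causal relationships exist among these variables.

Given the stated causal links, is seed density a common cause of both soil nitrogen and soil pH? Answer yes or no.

Seed density has no stated causal path to soil pH. A confounder must cause both variables, so seed density does not qualify.

no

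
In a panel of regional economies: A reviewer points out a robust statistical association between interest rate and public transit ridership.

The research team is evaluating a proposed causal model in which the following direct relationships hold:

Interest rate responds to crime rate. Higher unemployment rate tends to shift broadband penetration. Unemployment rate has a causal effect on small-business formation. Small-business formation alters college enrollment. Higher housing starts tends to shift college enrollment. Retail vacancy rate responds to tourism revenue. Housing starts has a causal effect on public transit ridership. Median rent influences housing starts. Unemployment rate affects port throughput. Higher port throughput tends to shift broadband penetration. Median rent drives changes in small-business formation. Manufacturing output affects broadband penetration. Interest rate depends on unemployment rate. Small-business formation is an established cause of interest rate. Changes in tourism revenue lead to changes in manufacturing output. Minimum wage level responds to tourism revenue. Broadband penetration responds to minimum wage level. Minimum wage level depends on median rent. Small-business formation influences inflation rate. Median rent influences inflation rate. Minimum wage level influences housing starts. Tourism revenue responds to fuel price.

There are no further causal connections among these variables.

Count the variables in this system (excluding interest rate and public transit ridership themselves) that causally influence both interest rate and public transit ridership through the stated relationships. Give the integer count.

1

The common causes are: median rent (to interest rate via median rent → small-business formation → interest rate; to public transit ridership via median rent → housing starts → public transit ridership).
Every other variable lacks a causal path to at least one of interest rate and public transit ridership.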